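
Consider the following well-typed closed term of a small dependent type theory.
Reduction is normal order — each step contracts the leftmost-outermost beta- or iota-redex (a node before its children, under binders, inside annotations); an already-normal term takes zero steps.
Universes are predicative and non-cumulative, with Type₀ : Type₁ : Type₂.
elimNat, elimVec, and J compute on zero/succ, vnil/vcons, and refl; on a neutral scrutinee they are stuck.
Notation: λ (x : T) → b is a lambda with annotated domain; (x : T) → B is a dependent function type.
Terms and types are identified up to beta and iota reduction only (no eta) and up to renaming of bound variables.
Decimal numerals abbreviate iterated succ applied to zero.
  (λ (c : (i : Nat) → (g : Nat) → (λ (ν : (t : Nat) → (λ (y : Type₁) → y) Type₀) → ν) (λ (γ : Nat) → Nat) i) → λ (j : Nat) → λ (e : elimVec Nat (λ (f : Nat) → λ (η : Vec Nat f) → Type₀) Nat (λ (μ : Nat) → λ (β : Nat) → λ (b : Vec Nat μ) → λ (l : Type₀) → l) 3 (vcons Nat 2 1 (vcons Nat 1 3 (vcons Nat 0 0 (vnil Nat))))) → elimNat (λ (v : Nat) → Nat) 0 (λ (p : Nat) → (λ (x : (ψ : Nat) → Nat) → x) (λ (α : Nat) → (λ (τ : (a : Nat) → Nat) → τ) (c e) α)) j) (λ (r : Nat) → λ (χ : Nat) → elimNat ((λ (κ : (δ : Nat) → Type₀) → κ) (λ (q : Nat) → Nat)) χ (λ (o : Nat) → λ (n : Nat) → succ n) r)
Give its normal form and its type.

reduced normal form:
  λ (c : Nat) → λ (i : Nat) → elimNat (λ (g : Nat) → Nat) 0 (λ (ν : Nat) → λ (t : Nat) → elimNat (λ (y : Nat) → Nat) t (λ (γ : Nat) → λ (j : Nat) → succ j) i) c
type:
  (c : Nat) → (i : Nat) → Nat
observation: 22 normal-order steps normalize the term, beginning with a beta-redex.


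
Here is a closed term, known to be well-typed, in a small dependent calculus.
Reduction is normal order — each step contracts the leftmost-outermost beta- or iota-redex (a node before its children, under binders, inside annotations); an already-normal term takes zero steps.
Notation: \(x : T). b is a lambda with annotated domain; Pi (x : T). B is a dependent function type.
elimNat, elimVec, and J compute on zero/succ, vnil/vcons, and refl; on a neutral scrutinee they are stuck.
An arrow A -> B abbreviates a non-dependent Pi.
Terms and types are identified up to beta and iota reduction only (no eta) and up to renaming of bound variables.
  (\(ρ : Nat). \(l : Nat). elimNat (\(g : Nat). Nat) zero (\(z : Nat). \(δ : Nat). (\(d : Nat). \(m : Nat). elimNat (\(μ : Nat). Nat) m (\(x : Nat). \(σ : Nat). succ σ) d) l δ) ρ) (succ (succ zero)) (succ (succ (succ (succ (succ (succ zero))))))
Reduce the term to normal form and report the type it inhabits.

normal form:
  succ (succ (succ (succ (succ (succ (succ (succ (succ (succ (succ (succ zero)))))))))))
type:
  Nat
observation: the first redex contracted is a beta-redex; the normal form is reached in 51 normal-order steps.


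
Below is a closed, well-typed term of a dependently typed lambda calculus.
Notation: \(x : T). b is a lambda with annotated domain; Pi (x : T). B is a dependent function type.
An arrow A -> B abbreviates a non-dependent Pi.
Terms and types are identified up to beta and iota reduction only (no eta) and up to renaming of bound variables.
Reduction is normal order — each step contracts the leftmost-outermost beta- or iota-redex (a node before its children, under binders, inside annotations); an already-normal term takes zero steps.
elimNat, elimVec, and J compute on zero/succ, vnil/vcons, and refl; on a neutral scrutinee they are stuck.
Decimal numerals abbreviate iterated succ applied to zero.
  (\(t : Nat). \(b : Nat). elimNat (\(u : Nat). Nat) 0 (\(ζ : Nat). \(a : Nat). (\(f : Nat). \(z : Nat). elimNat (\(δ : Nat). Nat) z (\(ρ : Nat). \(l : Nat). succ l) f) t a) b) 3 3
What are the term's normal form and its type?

reduced normal form:
  9
inferred type:
  Nat
observation: normalization takes exactly 48 steps under the normal-order strategy.


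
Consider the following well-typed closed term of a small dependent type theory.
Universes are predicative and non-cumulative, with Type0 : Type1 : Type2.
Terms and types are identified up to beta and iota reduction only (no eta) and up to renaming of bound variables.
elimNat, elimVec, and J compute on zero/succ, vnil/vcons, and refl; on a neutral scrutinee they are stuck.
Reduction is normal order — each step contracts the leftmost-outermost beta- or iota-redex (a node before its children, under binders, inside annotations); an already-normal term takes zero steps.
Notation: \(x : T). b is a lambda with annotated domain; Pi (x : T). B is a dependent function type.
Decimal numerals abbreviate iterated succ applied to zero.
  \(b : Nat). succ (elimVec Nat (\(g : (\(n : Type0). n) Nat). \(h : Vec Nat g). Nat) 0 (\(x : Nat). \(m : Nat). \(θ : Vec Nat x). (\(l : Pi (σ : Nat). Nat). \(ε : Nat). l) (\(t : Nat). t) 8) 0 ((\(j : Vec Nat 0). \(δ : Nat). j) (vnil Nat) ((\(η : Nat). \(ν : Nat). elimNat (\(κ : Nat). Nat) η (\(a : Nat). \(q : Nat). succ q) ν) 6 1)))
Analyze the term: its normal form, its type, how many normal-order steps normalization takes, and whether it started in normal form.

normal form:
  \(b : Nat). 1
type:
  Pi (b : Nat). Nat
reduction steps (normal order): 6
started in normal form: no
first contracted redex: a beta-redex


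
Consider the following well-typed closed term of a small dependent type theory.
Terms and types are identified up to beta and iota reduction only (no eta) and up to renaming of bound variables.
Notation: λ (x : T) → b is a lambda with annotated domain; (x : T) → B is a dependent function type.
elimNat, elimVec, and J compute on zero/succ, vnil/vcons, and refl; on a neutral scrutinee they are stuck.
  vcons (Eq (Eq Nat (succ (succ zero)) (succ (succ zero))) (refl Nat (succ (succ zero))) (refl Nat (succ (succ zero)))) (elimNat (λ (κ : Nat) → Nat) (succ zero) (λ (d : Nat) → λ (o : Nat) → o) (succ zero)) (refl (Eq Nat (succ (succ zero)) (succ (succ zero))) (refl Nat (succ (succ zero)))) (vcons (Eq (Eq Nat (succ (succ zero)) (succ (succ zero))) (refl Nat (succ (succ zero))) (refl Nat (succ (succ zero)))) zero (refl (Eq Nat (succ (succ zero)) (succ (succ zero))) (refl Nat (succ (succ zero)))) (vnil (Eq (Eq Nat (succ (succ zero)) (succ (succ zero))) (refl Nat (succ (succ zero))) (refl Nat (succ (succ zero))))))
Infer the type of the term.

inferred type:
  Vec (Eq (Eq Nat (succ (succ zero)) (succ (succ zero))) (refl Nat (succ (succ zero))) (refl Nat (succ (succ zero)))) (succ (succ zero))


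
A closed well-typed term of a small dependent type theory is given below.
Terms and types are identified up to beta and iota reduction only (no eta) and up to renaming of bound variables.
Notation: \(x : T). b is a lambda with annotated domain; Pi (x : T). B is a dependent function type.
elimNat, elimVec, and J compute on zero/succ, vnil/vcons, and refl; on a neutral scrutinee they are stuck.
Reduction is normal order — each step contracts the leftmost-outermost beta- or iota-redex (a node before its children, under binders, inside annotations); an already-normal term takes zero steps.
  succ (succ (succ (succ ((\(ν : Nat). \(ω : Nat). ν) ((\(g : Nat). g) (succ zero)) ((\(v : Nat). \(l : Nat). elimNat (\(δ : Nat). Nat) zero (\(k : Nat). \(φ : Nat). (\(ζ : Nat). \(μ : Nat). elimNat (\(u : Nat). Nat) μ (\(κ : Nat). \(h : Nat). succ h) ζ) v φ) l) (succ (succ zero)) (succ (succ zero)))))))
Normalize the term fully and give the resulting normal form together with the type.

reduced normal form:
  succ (succ (succ (succ (succ zero))))
type:
  Nat
observation: normalization takes exactly 3 steps under the normal-order strategy.


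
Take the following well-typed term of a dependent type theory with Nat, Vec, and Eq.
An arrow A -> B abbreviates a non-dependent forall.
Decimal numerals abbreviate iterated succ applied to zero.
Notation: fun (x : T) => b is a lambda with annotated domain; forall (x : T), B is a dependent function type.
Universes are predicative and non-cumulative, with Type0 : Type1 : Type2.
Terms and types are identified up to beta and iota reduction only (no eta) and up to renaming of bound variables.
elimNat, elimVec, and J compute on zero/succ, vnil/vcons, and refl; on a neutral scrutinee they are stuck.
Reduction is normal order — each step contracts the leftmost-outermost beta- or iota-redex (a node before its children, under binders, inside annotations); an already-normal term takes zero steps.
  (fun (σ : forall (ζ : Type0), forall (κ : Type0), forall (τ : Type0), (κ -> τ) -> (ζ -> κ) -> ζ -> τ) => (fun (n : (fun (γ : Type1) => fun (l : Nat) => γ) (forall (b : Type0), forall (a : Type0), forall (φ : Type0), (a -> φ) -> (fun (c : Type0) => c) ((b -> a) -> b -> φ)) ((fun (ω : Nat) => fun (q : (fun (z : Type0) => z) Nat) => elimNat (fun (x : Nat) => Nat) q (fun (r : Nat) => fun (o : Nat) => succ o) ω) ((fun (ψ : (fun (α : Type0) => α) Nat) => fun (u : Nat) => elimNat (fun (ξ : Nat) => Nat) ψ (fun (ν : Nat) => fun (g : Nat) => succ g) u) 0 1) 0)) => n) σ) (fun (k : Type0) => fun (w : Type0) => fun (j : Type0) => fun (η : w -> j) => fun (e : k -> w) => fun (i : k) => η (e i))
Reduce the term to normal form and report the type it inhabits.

resulting normal form:
  fun (σ : Type0) => fun (ζ : Type0) => fun (κ : Type0) => fun (τ : ζ -> κ) => fun (n : σ -> ζ) => fun (γ : σ) => τ (n γ)
type:
  forall (σ : Type0), forall (ζ : Type0), forall (κ : Type0), (ζ -> κ) -> (σ -> ζ) -> σ -> κ


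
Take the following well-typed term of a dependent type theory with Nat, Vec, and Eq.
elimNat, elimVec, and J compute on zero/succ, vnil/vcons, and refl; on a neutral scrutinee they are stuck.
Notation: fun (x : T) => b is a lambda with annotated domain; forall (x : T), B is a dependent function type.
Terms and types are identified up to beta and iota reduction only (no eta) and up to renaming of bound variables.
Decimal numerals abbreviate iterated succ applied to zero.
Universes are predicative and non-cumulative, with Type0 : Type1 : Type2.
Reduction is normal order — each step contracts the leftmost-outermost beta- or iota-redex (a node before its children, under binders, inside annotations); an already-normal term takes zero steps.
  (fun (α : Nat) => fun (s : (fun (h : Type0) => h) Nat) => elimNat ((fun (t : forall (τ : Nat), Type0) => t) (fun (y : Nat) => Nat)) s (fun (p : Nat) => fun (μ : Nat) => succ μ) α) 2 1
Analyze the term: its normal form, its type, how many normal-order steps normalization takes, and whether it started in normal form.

reduced normal form:
  3
the term's type:
  Nat
normal-order step count: 9
term was already normal: no
first redex: a beta-redex


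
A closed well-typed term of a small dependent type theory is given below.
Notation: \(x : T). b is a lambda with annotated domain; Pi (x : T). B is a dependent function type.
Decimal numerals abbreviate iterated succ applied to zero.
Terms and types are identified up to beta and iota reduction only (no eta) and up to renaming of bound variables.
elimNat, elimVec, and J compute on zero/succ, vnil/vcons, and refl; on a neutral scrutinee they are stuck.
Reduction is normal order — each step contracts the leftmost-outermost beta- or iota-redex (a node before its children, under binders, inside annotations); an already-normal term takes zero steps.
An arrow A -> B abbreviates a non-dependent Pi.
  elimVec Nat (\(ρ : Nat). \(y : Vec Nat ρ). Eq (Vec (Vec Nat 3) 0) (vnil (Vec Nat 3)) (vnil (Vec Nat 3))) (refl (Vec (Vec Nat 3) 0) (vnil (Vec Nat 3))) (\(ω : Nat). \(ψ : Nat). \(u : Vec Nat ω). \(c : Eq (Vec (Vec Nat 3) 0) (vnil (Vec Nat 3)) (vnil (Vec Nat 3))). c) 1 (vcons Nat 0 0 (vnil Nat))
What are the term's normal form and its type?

reduced normal form:
  refl (Vec (Vec Nat 3) 0) (vnil (Vec Nat 3))
inferred type:
  Eq (Vec (Vec Nat 3) 0) (vnil (Vec Nat 3)) (vnil (Vec Nat 3))


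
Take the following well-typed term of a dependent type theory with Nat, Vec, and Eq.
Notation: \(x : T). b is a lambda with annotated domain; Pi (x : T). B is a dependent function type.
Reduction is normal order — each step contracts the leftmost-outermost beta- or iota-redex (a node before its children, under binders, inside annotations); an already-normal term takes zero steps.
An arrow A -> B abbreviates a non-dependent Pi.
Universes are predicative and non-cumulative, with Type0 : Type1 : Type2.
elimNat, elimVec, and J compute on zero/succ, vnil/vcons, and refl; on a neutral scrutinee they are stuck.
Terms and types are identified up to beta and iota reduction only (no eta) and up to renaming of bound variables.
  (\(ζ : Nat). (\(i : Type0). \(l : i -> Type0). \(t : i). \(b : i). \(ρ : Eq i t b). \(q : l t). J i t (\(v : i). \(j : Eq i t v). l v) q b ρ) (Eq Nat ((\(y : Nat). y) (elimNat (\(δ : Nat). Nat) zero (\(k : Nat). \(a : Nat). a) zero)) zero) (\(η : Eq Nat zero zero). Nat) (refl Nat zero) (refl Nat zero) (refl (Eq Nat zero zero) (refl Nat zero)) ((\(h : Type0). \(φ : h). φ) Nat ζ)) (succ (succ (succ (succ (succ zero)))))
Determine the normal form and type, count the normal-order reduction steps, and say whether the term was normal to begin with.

resulting normal form:
  succ (succ (succ (succ (succ zero))))
the term's type:
  Nat
normal-order step count: 10
already normal: no
first redex: a beta-redex


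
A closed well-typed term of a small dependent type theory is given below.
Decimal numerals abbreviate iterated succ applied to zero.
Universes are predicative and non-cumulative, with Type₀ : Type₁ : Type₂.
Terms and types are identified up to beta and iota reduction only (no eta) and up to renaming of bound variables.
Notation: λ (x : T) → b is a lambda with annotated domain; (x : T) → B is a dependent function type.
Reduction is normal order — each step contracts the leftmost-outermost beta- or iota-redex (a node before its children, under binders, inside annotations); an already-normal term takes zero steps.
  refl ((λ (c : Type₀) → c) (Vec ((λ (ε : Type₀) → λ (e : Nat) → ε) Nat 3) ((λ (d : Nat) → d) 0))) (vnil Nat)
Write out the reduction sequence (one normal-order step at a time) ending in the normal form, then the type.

normal-order reduction sequence:
  refl ((λ (c : Type₀) → c) (Vec ((λ (ε : Type₀) → λ (e : Nat) → ε) Nat 3) ((λ (d : Nat) → d) 0))) (vnil Nat)
  ~> refl (Vec ((λ (c : Type₀) → λ (ε : Nat) → c) Nat 3) ((λ (e : Nat) → e) 0)) (vnil Nat)
  ~> refl (Vec ((λ (c : Nat) → Nat) 3) ((λ (ε : Nat) → ε) 0)) (vnil Nat)
  ~> refl (Vec Nat ((λ (c : Nat) → c) 0)) (vnil Nat)
  ~> refl (Vec Nat 0) (vnil Nat)
the term's type:
  Eq (Vec Nat 0) (vnil Nat) (vnil Nat)


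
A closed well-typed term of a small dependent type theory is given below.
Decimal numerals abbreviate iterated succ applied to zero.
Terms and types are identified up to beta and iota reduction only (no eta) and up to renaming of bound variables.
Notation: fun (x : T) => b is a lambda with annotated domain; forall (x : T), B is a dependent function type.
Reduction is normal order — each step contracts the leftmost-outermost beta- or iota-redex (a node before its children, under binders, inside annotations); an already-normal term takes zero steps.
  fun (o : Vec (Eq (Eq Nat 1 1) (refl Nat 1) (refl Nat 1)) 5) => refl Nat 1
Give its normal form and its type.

resulting normal form:
  fun (o : Vec (Eq (Eq Nat 1 1) (refl Nat 1) (refl Nat 1)) 5) => refl Nat 1
type:
  forall (o : Vec (Eq (Eq Nat 1 1) (refl Nat 1) (refl Nat 1)) 5), Eq Nat 1 1


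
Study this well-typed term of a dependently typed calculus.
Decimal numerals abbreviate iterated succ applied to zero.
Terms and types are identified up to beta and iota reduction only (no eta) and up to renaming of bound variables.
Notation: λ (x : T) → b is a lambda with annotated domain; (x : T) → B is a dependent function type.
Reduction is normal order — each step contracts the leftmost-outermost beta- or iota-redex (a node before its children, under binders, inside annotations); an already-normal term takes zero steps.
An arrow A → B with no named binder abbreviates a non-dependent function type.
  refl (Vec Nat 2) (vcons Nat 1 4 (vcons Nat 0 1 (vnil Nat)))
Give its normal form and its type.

reduced normal form:
  refl (Vec Nat 2) (vcons Nat 1 4 (vcons Nat 0 1 (vnil Nat)))
the term's type:
  Eq (Vec Nat 2) (vcons Nat 1 4 (vcons Nat 0 1 (vnil Nat))) (vcons Nat 1 4 (vcons Nat 0 1 (vnil Nat)))
observation: no redex remains anywhere in the term; it is its own normal form.


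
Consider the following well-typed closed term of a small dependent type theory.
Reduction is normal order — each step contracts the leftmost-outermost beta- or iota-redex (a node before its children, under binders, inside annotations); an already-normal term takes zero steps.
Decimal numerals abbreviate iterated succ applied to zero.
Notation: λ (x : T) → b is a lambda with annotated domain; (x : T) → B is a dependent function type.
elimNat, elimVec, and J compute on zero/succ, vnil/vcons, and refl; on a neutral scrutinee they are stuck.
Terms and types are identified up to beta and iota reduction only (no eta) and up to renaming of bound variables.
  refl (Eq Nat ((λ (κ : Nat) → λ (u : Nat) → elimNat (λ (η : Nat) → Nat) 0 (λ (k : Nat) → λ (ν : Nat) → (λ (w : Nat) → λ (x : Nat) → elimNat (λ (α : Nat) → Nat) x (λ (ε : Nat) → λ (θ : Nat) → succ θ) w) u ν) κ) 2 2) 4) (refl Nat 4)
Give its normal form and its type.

normal form:
  refl (Eq Nat 4 4) (refl Nat 4)
type:
  Eq (Eq Nat 4 4) (refl Nat 4) (refl Nat 4)
observation: the leftmost-outermost redex is a beta-redex, and normalization takes 27 steps.


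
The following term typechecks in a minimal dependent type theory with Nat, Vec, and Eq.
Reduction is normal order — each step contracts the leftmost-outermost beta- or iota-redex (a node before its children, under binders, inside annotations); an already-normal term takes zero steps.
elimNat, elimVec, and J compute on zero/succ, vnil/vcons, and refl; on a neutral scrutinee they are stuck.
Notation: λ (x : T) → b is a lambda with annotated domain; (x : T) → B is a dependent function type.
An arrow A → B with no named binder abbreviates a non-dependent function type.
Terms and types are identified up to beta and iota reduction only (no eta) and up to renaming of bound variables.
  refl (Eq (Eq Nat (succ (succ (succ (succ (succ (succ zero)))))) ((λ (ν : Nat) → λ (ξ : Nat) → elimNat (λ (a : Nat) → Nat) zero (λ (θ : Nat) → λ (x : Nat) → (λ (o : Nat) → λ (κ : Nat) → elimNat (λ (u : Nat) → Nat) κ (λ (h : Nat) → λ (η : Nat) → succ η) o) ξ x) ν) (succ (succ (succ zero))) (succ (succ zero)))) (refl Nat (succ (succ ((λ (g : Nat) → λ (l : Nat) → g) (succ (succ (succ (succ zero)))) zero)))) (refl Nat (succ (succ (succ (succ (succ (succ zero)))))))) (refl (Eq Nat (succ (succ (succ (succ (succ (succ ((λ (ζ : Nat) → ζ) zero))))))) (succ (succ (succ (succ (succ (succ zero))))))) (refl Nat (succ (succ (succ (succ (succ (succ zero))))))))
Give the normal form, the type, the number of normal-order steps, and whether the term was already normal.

reduced normal form:
  refl (Eq (Eq Nat (succ (succ (succ (succ (succ (succ zero)))))) (succ (succ (succ (succ (succ (succ zero))))))) (refl Nat (succ (succ (succ (succ (succ (succ zero))))))) (refl Nat (succ (succ (succ (succ (succ (succ zero)))))))) (refl (Eq Nat (succ (succ (succ (succ (succ (succ zero)))))) (succ (succ (succ (succ (succ (succ zero))))))) (refl Nat (succ (succ (succ (succ (succ (succ zero))))))))
inferred type:
  Eq (Eq (Eq Nat (succ (succ (succ (succ (succ (succ zero)))))) (succ (succ (succ (succ (succ (succ zero))))))) (refl Nat (succ (succ (succ (succ (succ (succ zero))))))) (refl Nat (succ (succ (succ (succ (succ (succ zero)))))))) (refl (Eq Nat (succ (succ (succ (succ (succ (succ zero)))))) (succ (succ (succ (succ (succ (succ zero))))))) (refl Nat (succ (succ (succ (succ (succ (succ zero)))))))) (refl (Eq Nat (succ (succ (succ (succ (succ (succ zero)))))) (succ (succ (succ (succ (succ (succ zero))))))) (refl Nat (succ (succ (succ (succ (succ (succ zero))))))))
steps to reach normal form (normal order): 42
started in normal form: no
first redex: a beta-redex


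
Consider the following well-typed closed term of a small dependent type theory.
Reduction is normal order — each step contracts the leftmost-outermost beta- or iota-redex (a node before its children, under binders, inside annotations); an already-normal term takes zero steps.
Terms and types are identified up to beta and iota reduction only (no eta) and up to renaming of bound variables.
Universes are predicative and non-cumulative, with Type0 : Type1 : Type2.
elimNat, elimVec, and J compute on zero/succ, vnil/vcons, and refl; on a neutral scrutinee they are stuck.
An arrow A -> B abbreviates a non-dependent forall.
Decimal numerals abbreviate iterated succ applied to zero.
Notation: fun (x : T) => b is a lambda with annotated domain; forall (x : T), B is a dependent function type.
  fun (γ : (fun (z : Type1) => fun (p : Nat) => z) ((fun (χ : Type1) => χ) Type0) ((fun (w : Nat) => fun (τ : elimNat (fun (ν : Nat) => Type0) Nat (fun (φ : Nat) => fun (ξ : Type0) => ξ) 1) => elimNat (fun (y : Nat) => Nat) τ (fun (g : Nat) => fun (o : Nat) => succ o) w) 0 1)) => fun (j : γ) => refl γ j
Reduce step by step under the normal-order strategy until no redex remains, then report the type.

normal-order reduction sequence:
  fun (γ : (fun (z : Type1) => fun (p : Nat) => z) ((fun (χ : Type1) => χ) Type0) ((fun (w : Nat) => fun (τ : elimNat (fun (ν : Nat) => Type0) Nat (fun (φ : Nat) => fun (ξ : Type0) => ξ) 1) => elimNat (fun (y : Nat) => Nat) τ (fun (g : Nat) => fun (o : Nat) => succ o) w) 0 1)) => fun (j : γ) => refl γ j
  ~> fun (γ : (fun (z : Nat) => (fun (p : Type1) => p) Type0) ((fun (χ : Nat) => fun (w : elimNat (fun (τ : Nat) => Type0) Nat (fun (ν : Nat) => fun (φ : Type0) => φ) 1) => elimNat (fun (ξ : Nat) => Nat) w (fun (y : Nat) => fun (g : Nat) => succ g) χ) 0 1)) => fun (o : γ) => refl γ o
  ~> fun (γ : (fun (z : Type1) => z) Type0) => fun (p : γ) => refl γ p
  ~> fun (γ : Type0) => fun (z : γ) => refl γ z
inferred type:
  forall (γ : Type0), forall (z : γ), Eq γ z z


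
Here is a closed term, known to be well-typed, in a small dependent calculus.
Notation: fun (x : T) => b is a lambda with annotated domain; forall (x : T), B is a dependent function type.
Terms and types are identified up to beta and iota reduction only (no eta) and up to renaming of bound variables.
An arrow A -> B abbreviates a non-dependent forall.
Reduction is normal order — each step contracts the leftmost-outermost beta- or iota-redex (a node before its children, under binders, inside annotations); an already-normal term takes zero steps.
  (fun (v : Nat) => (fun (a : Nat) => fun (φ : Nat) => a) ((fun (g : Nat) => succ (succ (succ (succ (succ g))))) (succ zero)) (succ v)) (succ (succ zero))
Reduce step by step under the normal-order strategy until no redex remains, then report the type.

reduction (normal order):
  (fun (v : Nat) => (fun (a : Nat) => fun (φ : Nat) => a) ((fun (g : Nat) => succ (succ (succ (succ (succ g))))) (succ zero)) (succ v)) (succ (succ zero))
  ~> (fun (v : Nat) => fun (a : Nat) => v) ((fun (φ : Nat) => succ (succ (succ (succ (succ φ))))) (succ zero)) (succ (succ (succ zero)))
  ~> (fun (v : Nat) => (fun (a : Nat) => succ (succ (succ (succ (succ a))))) (succ zero)) (succ (succ (succ zero)))
  ~> (fun (v : Nat) => succ (succ (succ (succ (succ v))))) (succ zero)
  ~> succ (succ (succ (succ (succ (succ zero)))))
type:
  Nat


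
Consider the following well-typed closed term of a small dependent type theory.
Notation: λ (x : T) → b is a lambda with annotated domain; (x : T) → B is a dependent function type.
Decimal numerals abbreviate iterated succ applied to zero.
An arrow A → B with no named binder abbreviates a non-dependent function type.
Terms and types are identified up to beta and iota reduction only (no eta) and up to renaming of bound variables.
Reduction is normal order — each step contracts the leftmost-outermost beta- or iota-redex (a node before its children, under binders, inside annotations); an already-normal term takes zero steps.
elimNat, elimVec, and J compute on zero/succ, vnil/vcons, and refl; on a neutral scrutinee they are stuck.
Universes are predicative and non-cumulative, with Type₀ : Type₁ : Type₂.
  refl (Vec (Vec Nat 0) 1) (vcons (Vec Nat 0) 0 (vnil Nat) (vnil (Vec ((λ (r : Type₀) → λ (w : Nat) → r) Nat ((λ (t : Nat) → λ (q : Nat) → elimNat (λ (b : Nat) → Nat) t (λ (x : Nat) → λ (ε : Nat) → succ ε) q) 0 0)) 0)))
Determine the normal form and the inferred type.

reduced normal form:
  refl (Vec (Vec Nat 0) 1) (vcons (Vec Nat 0) 0 (vnil Nat) (vnil (Vec Nat 0)))
type:
  Eq (Vec (Vec Nat 0) 1) (vcons (Vec Nat 0) 0 (vnil Nat) (vnil (Vec Nat 0))) (vcons (Vec Nat 0) 0 (vnil Nat) (vnil (Vec Nat 0)))
observation: the leftmost-outermost redex is a beta-redex, and normalization takes 2 steps.


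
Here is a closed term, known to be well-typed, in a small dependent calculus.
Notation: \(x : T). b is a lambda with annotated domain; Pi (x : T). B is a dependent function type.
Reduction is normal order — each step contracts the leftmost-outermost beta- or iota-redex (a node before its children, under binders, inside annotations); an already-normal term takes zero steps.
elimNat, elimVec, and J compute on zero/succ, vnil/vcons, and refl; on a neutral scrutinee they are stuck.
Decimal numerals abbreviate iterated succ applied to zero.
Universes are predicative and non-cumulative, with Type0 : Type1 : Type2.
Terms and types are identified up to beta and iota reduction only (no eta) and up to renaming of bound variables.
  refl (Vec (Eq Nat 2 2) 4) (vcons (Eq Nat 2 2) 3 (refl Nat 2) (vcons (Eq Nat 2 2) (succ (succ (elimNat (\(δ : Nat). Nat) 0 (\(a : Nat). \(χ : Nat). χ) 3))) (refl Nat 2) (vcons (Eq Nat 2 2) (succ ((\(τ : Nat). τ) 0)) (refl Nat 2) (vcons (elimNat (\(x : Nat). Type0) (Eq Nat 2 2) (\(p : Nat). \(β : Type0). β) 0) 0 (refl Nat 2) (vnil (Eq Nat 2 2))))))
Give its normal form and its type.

resulting normal form:
  refl (Vec (Eq Nat 2 2) 4) (vcons (Eq Nat 2 2) 3 (refl Nat 2) (vcons (Eq Nat 2 2) 2 (refl Nat 2) (vcons (Eq Nat 2 2) 1 (refl Nat 2) (vcons (Eq Nat 2 2) 0 (refl Nat 2) (vnil (Eq Nat 2 2))))))
the term's type:
  Eq (Vec (Eq Nat 2 2) 4) (vcons (Eq Nat 2 2) 3 (refl Nat 2) (vcons (Eq Nat 2 2) 2 (refl Nat 2) (vcons (Eq Nat 2 2) 1 (refl Nat 2) (vcons (Eq Nat 2 2) 0 (refl Nat 2) (vnil (Eq Nat 2 2)))))) (vcons (Eq Nat 2 2) 3 (refl Nat 2) (vcons (Eq Nat 2 2) 2 (refl Nat 2) (vcons (Eq Nat 2 2) 1 (refl Nat 2) (vcons (Eq Nat 2 2) 0 (refl Nat 2) (vnil (Eq Nat 2 2))))))
observation: normalization takes exactly 12 steps under the normal-order strategy.


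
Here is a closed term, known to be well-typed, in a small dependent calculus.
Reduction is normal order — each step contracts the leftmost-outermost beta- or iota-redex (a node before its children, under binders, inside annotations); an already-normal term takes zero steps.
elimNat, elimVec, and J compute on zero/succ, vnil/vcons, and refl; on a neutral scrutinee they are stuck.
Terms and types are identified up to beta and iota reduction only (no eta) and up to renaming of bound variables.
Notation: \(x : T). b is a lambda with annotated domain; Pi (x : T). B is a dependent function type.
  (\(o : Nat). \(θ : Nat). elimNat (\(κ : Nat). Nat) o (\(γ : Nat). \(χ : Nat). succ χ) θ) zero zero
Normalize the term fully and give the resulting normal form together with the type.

normal form:
  zero
inferred type:
  Nat
observation: contracting a beta-redex first, the term normalizes in 3 steps.


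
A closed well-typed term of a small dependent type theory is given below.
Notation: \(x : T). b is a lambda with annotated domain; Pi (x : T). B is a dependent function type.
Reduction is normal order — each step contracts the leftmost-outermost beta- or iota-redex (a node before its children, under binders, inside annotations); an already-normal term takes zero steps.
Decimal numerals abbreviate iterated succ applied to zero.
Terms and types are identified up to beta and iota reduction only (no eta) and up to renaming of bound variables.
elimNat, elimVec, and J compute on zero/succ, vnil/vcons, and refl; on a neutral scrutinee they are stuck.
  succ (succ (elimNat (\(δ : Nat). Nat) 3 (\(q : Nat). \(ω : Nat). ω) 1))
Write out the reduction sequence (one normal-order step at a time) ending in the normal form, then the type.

reduction (normal order):
  succ (succ (elimNat (\(δ : Nat). Nat) 3 (\(q : Nat). \(ω : Nat). ω) 1))
  ~> succ (succ ((\(δ : Nat). \(q : Nat). q) 0 (elimNat (\(ω : Nat). Nat) 3 (\(n : Nat). \(x : Nat). x) 0)))
  ~> succ (succ ((\(δ : Nat). δ) (elimNat (\(q : Nat). Nat) 3 (\(ω : Nat). \(n : Nat). n) 0)))
  ~> succ (succ (elimNat (\(δ : Nat). Nat) 3 (\(q : Nat). \(ω : Nat). ω) 0))
  ~> 5
the term's type:
  Nat


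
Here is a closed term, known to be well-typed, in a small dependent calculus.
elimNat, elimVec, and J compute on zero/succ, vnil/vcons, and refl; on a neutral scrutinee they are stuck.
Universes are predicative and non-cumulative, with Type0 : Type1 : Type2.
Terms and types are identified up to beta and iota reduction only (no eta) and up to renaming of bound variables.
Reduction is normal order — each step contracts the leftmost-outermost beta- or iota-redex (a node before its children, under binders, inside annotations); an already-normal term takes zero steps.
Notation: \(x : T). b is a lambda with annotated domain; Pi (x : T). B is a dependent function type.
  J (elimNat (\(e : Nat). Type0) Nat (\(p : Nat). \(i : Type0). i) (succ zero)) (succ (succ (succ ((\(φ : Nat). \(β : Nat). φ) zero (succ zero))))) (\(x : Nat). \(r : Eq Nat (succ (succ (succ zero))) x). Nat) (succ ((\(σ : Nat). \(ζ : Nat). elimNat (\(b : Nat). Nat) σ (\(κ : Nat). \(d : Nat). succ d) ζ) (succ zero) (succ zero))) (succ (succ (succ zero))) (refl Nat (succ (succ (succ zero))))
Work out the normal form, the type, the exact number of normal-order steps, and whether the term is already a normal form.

resulting normal form:
  succ (succ (succ zero))
the term's type:
  Nat
reduction steps (normal order): 7
started in normal form: no
first contracted redex: a J iota-redex


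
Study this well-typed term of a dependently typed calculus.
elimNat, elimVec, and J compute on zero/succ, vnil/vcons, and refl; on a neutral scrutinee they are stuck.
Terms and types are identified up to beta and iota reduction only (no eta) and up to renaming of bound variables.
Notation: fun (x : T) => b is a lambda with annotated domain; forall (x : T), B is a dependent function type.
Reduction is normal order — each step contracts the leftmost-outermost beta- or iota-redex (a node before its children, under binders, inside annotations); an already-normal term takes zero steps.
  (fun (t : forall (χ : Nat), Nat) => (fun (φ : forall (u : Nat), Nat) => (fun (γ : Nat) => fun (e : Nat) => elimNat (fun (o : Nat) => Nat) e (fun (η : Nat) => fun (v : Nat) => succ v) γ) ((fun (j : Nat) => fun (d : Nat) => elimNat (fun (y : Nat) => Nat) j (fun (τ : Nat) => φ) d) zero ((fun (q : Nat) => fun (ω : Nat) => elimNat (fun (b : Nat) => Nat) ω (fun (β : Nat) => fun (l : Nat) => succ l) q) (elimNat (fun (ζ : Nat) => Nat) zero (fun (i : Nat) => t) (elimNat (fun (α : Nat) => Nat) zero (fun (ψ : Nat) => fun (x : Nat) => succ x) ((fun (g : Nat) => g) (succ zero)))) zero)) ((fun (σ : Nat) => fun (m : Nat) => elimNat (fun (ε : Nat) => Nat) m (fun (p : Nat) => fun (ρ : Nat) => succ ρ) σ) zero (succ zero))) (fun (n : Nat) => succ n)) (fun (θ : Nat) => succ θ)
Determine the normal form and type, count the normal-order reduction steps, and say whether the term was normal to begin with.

reduced normal form:
  succ (succ zero)
inferred type:
  Nat
reduction steps (normal order): 32
already normal: no
first contracted redex: a beta-redex


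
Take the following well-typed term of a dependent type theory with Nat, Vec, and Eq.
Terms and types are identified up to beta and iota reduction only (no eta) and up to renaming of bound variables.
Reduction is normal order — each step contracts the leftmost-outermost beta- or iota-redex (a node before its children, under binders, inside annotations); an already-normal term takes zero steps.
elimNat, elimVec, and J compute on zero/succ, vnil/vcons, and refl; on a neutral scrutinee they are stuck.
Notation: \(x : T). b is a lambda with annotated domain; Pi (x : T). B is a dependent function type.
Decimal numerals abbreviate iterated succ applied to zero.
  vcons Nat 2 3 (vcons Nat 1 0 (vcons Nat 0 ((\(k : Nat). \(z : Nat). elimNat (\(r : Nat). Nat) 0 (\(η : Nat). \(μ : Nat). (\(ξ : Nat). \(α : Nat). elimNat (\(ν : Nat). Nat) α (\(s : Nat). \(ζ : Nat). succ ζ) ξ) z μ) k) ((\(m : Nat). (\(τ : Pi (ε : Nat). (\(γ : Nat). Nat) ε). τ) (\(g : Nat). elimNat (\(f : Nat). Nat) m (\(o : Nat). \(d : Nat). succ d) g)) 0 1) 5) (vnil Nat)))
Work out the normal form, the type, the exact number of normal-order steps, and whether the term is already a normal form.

resulting normal form:
  vcons Nat 2 3 (vcons Nat 1 0 (vcons Nat 0 5 (vnil Nat)))
the term's type:
  Vec Nat 3
steps to reach normal form (normal order): 31
already normal: no
first redex: a beta-redex


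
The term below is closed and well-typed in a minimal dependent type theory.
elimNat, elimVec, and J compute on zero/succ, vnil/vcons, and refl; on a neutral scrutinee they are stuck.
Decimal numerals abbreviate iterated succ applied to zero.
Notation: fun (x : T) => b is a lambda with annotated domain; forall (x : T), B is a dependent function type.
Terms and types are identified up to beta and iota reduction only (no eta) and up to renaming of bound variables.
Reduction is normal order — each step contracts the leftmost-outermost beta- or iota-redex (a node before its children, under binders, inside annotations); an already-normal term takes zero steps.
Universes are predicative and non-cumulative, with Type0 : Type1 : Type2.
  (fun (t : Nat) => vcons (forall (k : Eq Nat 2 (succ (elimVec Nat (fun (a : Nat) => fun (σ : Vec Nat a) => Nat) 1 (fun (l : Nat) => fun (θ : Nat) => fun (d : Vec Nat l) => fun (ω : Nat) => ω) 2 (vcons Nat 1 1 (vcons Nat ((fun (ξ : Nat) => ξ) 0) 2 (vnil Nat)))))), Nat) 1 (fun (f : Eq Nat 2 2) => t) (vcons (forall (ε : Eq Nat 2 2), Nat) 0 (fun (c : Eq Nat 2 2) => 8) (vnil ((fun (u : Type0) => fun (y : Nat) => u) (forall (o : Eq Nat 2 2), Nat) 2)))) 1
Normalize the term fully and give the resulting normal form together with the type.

resulting normal form:
  vcons (forall (t : Eq Nat 2 2), Nat) 1 (fun (k : Eq Nat 2 2) => 1) (vcons (forall (a : Eq Nat 2 2), Nat) 0 (fun (σ : Eq Nat 2 2) => 8) (vnil (forall (l : Eq Nat 2 2), Nat)))
inferred type:
  Vec (forall (t : Eq Nat 2 2), Nat) 2
observation: the leftmost-outermost redex is a beta-redex, and normalization takes 14 steps.


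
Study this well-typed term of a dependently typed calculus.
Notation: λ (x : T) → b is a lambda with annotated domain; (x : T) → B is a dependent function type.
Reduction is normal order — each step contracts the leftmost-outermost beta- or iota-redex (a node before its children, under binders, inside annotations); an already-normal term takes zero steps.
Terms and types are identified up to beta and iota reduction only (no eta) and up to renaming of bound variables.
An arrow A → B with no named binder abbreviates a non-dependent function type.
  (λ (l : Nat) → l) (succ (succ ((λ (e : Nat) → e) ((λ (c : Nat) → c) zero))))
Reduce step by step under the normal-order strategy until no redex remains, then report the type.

normal-order reduction:
  (λ (l : Nat) → l) (succ (succ ((λ (e : Nat) → e) ((λ (c : Nat) → c) zero))))
  ~> succ (succ ((λ (l : Nat) → l) ((λ (e : Nat) → e) zero)))
  ~> succ (succ ((λ (l : Nat) → l) zero))
  ~> succ (succ zero)
the term's type:
  Nat


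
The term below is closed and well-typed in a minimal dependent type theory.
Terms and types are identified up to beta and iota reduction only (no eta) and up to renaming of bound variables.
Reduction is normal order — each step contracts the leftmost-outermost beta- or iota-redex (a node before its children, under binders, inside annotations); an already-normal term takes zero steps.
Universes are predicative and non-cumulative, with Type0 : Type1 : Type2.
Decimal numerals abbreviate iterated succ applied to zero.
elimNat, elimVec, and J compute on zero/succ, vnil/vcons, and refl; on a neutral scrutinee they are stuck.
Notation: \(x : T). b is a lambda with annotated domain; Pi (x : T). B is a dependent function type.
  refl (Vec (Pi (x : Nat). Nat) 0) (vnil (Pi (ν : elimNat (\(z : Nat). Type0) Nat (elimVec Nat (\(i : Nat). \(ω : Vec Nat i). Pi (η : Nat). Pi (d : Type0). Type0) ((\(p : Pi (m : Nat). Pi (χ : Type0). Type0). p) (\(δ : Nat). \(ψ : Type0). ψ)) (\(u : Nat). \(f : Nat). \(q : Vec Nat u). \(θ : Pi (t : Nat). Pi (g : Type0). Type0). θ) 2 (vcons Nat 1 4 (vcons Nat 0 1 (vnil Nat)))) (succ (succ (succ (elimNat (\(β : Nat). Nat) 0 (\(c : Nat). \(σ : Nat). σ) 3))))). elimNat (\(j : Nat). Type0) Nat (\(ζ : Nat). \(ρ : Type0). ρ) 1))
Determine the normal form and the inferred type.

normal form:
  refl (Vec (Pi (x : Nat). Nat) 0) (vnil (Pi (ν : Nat). Nat))
the term's type:
  Eq (Vec (Pi (x : Nat). Nat) 0) (vnil (Pi (ν : Nat). Nat)) (vnil (Pi (z : Nat). Nat))
observation: contracting an elimNat iota-redex first, the term normalizes in 72 steps.


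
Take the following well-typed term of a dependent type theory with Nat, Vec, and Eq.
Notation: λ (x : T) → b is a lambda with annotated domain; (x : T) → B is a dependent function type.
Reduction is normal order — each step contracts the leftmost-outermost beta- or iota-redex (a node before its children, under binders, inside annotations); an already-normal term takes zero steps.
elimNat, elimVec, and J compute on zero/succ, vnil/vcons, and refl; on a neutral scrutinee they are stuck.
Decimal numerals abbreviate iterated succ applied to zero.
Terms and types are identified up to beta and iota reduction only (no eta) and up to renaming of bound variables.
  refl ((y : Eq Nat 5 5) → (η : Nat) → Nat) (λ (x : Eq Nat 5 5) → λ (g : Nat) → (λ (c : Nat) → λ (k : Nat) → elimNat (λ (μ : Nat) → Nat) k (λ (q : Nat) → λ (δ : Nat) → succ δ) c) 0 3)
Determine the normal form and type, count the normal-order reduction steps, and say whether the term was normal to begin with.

reduced normal form:
  refl ((y : Eq Nat 5 5) → (η : Nat) → Nat) (λ (x : Eq Nat 5 5) → λ (g : Nat) → 3)
inferred type:
  Eq ((y : Eq Nat 5 5) → (η : Nat) → Nat) (λ (x : Eq Nat 5 5) → λ (g : Nat) → 3) (λ (c : Eq Nat 5 5) → λ (k : Nat) → 3)
normal-order step count: 3
term was already normal: no
first redex: a beta-redex


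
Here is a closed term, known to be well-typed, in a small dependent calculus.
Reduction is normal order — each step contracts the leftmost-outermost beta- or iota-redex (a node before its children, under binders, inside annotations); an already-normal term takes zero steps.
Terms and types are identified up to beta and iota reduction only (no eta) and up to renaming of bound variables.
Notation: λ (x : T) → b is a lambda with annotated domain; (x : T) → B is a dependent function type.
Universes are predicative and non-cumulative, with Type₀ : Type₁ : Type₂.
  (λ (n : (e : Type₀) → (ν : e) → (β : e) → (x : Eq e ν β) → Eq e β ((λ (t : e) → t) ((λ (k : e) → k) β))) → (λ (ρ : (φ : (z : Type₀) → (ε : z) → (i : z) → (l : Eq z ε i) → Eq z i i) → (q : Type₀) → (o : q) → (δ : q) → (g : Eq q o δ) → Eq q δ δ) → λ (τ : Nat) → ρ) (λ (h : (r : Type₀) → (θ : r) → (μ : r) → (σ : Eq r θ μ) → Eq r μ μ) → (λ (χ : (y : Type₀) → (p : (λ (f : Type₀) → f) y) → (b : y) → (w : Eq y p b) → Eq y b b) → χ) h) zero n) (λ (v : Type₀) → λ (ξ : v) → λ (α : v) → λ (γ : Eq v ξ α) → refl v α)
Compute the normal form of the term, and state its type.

reduced normal form:
  λ (n : Type₀) → λ (e : n) → λ (ν : n) → λ (β : Eq n e ν) → refl n ν
the term's type:
  (n : Type₀) → (e : n) → (ν : n) → (β : Eq n e ν) → Eq n ν ν
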